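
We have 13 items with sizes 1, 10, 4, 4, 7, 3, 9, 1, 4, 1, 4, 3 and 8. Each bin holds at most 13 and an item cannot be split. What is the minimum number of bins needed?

5

Total = 10 + 9 + 8 + 7 + 4 + 4 + 4 + 4 + 3 + 3 + 1 + 1 + 1 = 59.
Lower bound: ⌈59/13⌉ = 5 bins.
A packing using 5 bins:
  bin 1: 10 + 3 = 13
  bin 2: 9 + 4 = 13
  bin 3: 8 + 4 + 1 = 13
  bin 4: 7 + 4 + 1 + 1 = 13
  bin 5: 4 + 3 = 7
This matches the lower bound, so 5 is optimal.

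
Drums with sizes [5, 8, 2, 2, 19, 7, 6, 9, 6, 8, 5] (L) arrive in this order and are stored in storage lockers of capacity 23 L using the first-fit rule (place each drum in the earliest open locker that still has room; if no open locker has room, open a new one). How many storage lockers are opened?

4

  5 → locker 1 (new)  [load 5/23]
  8 → locker 1  [load 13/23]
  2 → locker 1  [load 15/23]
  2 → locker 1  [load 17/23]
  19 → locker 2 (new)  [load 19/23]
  7 → locker 3 (new)  [load 7/23]
  6 → locker 1  [load 23/23]
  9 → locker 3  [load 16/23]
  6 → locker 3  [load 22/23]
  8 → locker 4 (new)  [load 8/23]
  5 → locker 4  [load 13/23]
4 storage lockers opened.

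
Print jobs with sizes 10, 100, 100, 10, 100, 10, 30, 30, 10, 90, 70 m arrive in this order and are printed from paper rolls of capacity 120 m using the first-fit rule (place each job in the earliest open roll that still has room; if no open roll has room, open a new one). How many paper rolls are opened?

6

  10 → roll 1 (new)  [load 10/120]
  100 → roll 1  [load 110/120]
  100 → roll 2 (new)  [load 100/120]
  10 → roll 1  [load 120/120]
  100 → roll 3 (new)  [load 100/120]
  10 → roll 2  [load 110/120]
  30 → roll 4 (new)  [load 30/120]
  30 → roll 4  [load 60/120]
  10 → roll 2  [load 120/120]
  90 → roll 5 (new)  [load 90/120]
  70 → roll 6 (new)  [load 70/120]
6 paper rolls opened.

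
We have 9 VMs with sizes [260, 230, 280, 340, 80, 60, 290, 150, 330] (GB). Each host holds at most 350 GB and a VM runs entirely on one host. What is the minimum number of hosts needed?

Total = 340 + 330 + 290 + 280 + 260 + 230 + 150 + 80 + 60 = 2020 GB.
Lower bound: ⌈2020/350⌉ = 6 hosts.
A packing using 7 hosts:
  host 1: 340 = 340
  host 2: 330 = 330
  host 3: 290 + 60 = 350
  host 4: 280 = 280
  host 5: 260 + 80 = 340
  host 6: 230 = 230
  host 7: 150 = 150
No arrangement into 6 hosts stays within capacity, so 7 is optimal.

7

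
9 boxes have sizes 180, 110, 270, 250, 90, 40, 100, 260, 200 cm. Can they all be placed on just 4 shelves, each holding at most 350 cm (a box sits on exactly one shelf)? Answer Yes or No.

No

Total = 1500 cm; ⌈1500/350⌉ = 5.
At least 5 shelves are required, but only 4 are allowed.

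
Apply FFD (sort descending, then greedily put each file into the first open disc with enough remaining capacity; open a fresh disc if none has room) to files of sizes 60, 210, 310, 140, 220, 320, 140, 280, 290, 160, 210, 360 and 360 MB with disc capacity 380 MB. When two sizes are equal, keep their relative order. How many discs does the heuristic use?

9

Sorted descending: 360, 360, 320, 310, 290, 280, 220, 210, 210, 160, 140, 140, 60.
  360 → disc 1 (new)  [load 360/380]
  360 → disc 2 (new)  [load 360/380]
  320 → disc 3 (new)  [load 320/380]
  310 → disc 4 (new)  [load 310/380]
  290 → disc 5 (new)  [load 290/380]
  280 → disc 6 (new)  [load 280/380]
  220 → disc 7 (new)  [load 220/380]
  210 → disc 8 (new)  [load 210/380]
  210 → disc 9 (new)  [load 210/380]
  160 → disc 7  [load 380/380]
  140 → disc 8  [load 350/380]
  140 → disc 9  [load 350/380]
  60 → disc 3  [load 380/380]
9 discs opened.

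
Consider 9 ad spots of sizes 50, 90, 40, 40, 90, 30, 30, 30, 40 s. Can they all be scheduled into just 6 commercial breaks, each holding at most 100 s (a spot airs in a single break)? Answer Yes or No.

A valid assignment using 5 commercial breaks:
  break 1: 90 = 90
  break 2: 90 = 90
  break 3: 50 + 40 = 90
  break 4: 40 + 40 = 80
  break 5: 30 + 30 + 30 = 90
That uses only 5 ≤ 6, so 6 commercial breaks are enough.

Yes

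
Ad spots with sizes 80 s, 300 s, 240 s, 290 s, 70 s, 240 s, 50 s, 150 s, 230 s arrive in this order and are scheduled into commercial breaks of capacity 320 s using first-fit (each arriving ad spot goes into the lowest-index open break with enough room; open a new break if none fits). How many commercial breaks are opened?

  80 → break 1 (new)  [load 80/320]
  300 → break 2 (new)  [load 300/320]
  240 → break 1  [load 320/320]
  290 → break 3 (new)  [load 290/320]
  70 → break 4 (new)  [load 70/320]
  240 → break 4  [load 310/320]
  50 → break 5 (new)  [load 50/320]
  150 → break 5  [load 200/320]
  230 → break 6 (new)  [load 230/320]
6 commercial breaks opened.

6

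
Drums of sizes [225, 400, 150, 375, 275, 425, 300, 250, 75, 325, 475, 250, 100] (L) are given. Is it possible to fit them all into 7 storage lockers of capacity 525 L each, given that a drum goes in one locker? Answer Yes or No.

Total = 3625 L; ⌈3625/525⌉ = 7.
The bound of 7 does not rule out 7, but exhaustive search shows no assignment into 7 storage lockers of capacity 525 L exists — the minimum is 8.

No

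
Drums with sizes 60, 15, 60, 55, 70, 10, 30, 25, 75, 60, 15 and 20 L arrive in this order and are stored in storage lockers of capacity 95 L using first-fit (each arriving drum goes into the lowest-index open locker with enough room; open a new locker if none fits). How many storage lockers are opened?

  60 → locker 1 (new)  [load 60/95]
  15 → locker 1  [load 75/95]
  60 → locker 2 (new)  [load 60/95]
  55 → locker 3 (new)  [load 55/95]
  70 → locker 4 (new)  [load 70/95]
  10 → locker 1  [load 85/95]
  30 → locker 2  [load 90/95]
  25 → locker 3  [load 80/95]
  75 → locker 5 (new)  [load 75/95]
  60 → locker 6 (new)  [load 60/95]
  15 → locker 3  [load 95/95]
  20 → locker 4  [load 90/95]
6 storage lockers opened.

6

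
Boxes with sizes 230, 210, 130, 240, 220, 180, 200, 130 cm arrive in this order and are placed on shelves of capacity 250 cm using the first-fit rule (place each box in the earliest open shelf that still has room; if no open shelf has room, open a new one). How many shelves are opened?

  230 → shelf 1 (new)  [load 230/250]
  210 → shelf 2 (new)  [load 210/250]
  130 → shelf 3 (new)  [load 130/250]
  240 → shelf 4 (new)  [load 240/250]
  220 → shelf 5 (new)  [load 220/250]
  180 → shelf 6 (new)  [load 180/250]
  200 → shelf 7 (new)  [load 200/250]
  130 → shelf 8 (new)  [load 130/250]
8 shelves opened.

8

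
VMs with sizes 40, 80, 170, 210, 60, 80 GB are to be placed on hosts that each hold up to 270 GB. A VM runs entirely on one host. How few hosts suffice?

Total = 210 + 170 + 80 + 80 + 60 + 40 = 640 GB.
Lower bound: ⌈640/270⌉ = 3 hosts.
A packing using 3 hosts:
  host 1: 210 + 60 = 270
  host 2: 170 + 80 = 250
  host 3: 80 + 40 = 120
This matches the lower bound, so 3 is optimal.

3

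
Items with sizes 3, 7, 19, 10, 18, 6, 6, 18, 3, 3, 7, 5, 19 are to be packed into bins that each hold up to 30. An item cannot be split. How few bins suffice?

5

Total = 19 + 19 + 18 + 18 + 10 + 7 + 7 + 6 + 6 + 5 + 3 + 3 + 3 = 124.
Lower bound: ⌈124/30⌉ = 5 bins.
A packing using 5 bins:
  bin 1: 19 + 10 = 29
  bin 2: 19 + 7 + 3 = 29
  bin 3: 18 + 7 + 5 = 30
  bin 4: 18 + 6 + 6 = 30
  bin 5: 3 + 3 = 6
This matches the lower bound, so 5 is optimal.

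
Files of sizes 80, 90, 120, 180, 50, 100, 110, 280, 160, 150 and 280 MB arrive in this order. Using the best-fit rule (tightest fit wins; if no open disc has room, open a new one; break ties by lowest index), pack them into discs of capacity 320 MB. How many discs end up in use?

6

  80 → disc 1 (new)  [load 80/320]
  90 → disc 1  [load 170/320]
  120 → disc 1  [load 290/320]
  180 → disc 2 (new)  [load 180/320]
  50 → disc 2  [load 230/320]
  100 → disc 3 (new)  [load 100/320]
  110 → disc 3  [load 210/320]
  280 → disc 4 (new)  [load 280/320]
  160 → disc 5 (new)  [load 160/320]
  150 → disc 5  [load 310/320]
  280 → disc 6 (new)  [load 280/320]
6 discs opened.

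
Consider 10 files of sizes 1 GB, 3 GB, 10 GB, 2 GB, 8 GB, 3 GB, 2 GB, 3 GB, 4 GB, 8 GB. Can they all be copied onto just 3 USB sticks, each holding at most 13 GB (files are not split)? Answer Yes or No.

No

Total = 44 GB; ⌈44/13⌉ = 4.
At least 4 USB sticks are required, but only 3 are allowed.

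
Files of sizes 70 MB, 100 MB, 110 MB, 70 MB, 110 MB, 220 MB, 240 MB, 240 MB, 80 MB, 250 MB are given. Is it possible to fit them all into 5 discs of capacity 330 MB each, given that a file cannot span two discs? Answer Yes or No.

Yes

A valid assignment using 5 discs:
  disc 1: 250 + 80 = 330
  disc 2: 240 + 70 = 310
  disc 3: 240 + 70 = 310
  disc 4: 220 + 110 = 330
  disc 5: 110 + 100 = 210
Every load is within 330 MB, so 5 discs suffice.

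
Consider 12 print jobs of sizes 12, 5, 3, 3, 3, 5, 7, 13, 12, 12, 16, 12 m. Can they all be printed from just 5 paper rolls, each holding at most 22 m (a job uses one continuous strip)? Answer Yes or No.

Total = 103 m; ⌈103/22⌉ = 5.
6 print jobs each exceed half the capacity and cannot share a roll, forcing at least 6 paper rolls.
At least 6 paper rolls are required, but only 5 are allowed.

No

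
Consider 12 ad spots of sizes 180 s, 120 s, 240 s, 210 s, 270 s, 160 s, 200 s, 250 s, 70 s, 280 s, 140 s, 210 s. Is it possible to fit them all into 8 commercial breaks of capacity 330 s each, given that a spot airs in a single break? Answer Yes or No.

No

Total = 2330 s; ⌈2330/330⌉ = 8.
The bound of 8 does not rule out 8, but exhaustive search shows no assignment into 8 commercial breaks of capacity 330 s exists — the minimum is 9.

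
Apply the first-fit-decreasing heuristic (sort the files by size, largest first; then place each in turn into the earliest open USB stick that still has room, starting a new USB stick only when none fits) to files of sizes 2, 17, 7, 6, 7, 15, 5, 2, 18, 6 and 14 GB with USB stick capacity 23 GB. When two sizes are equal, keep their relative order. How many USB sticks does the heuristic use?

Sorted descending: 18, 17, 15, 14, 7, 7, 6, 6, 5, 2, 2.
  18 → USB stick 1 (new)  [load 18/23]
  17 → USB stick 2 (new)  [load 17/23]
  15 → USB stick 3 (new)  [load 15/23]
  14 → USB stick 4 (new)  [load 14/23]
  7 → USB stick 3  [load 22/23]
  7 → USB stick 4  [load 21/23]
  6 → USB stick 2  [load 23/23]
  6 → USB stick 5 (new)  [load 6/23]
  5 → USB stick 1  [load 23/23]
  2 → USB stick 4  [load 23/23]
  2 → USB stick 5  [load 8/23]
5 USB sticks opened.

5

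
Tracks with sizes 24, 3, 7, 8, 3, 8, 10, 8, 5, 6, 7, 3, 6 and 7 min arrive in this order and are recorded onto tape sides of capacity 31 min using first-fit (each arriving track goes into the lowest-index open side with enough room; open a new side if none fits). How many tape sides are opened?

  24 → side 1 (new)  [load 24/31]
  3 → side 1  [load 27/31]
  7 → side 2 (new)  [load 7/31]
  8 → side 2  [load 15/31]
  3 → side 1  [load 30/31]
  8 → side 2  [load 23/31]
  10 → side 3 (new)  [load 10/31]
  8 → side 2  [load 31/31]
  5 → side 3  [load 15/31]
  6 → side 3  [load 21/31]
  7 → side 3  [load 28/31]
  3 → side 3  [load 31/31]
  6 → side 4 (new)  [load 6/31]
  7 → side 4  [load 13/31]
4 tape sides opened.

4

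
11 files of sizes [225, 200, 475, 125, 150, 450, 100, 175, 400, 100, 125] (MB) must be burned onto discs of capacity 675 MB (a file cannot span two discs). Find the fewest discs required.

4

Total = 475 + 450 + 400 + 225 + 200 + 175 + 150 + 125 + 125 + 100 + 100 = 2525 MB.
Lower bound: ⌈2525/675⌉ = 4 discs.
A packing using 4 discs:
  disc 1: 475 + 200 = 675
  disc 2: 450 + 225 = 675
  disc 3: 400 + 175 + 100 = 675
  disc 4: 150 + 125 + 125 + 100 = 500
This matches the lower bound, so 4 is optimal.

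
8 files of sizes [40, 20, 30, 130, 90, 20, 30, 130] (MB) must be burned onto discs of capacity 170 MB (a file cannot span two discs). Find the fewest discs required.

Total = 130 + 130 + 90 + 40 + 30 + 30 + 20 + 20 = 490 MB.
Lower bound: ⌈490/170⌉ = 3 discs.
A packing using 3 discs:
  disc 1: 130 + 40 = 170
  disc 2: 130 + 30 = 160
  disc 3: 90 + 30 + 20 + 20 = 160
This matches the lower bound, so 3 is optimal.

3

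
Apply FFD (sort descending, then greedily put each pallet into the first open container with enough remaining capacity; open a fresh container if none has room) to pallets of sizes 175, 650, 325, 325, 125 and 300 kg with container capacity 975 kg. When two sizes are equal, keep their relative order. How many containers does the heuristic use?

Sorted descending: 650, 325, 325, 300, 175, 125.
  650 → container 1 (new)  [load 650/975]
  325 → container 1  [load 975/975]
  325 → container 2 (new)  [load 325/975]
  300 → container 2  [load 625/975]
  175 → container 2  [load 800/975]
  125 → container 2  [load 925/975]
2 containers opened.

2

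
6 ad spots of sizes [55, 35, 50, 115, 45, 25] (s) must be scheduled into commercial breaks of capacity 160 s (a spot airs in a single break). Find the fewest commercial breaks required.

3

Total = 115 + 55 + 50 + 45 + 35 + 25 = 325 s.
Lower bound: ⌈325/160⌉ = 3 commercial breaks.
A packing using 3 commercial breaks:
  break 1: 115 + 45 = 160
  break 2: 55 + 50 + 35 = 140
  break 3: 25 = 25
This matches the lower bound, so 3 is optimal.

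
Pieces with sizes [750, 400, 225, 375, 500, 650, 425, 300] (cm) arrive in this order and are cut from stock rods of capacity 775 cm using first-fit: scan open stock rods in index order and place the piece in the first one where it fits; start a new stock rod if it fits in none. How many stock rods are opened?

  750 → stock rod 1 (new)  [load 750/775]
  400 → stock rod 2 (new)  [load 400/775]
  225 → stock rod 2  [load 625/775]
  375 → stock rod 3 (new)  [load 375/775]
  500 → stock rod 4 (new)  [load 500/775]
  650 → stock rod 5 (new)  [load 650/775]
  425 → stock rod 6 (new)  [load 425/775]
  300 → stock rod 3  [load 675/775]
6 stock rods opened.

6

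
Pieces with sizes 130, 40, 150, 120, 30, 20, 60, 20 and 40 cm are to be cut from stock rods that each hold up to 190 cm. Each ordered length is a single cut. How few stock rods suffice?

4

Total = 150 + 130 + 120 + 60 + 40 + 40 + 30 + 20 + 20 = 610 cm.
Lower bound: ⌈610/190⌉ = 4 stock rods.
A packing using 4 stock rods:
  stock rod 1: 150 + 40 = 190
  stock rod 2: 130 + 60 = 190
  stock rod 3: 120 + 40 + 30 = 190
  stock rod 4: 20 + 20 = 40
This matches the lower bound, so 4 is optimal.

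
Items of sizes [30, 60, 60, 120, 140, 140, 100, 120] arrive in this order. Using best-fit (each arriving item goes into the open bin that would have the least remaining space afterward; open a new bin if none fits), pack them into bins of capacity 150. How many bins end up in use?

  30 → bin 1 (new)  [load 30/150]
  60 → bin 1  [load 90/150]
  60 → bin 1  [load 150/150]
  120 → bin 2 (new)  [load 120/150]
  140 → bin 3 (new)  [load 140/150]
  140 → bin 4 (new)  [load 140/150]
  100 → bin 5 (new)  [load 100/150]
  120 → bin 6 (new)  [load 120/150]
6 bins opened.

6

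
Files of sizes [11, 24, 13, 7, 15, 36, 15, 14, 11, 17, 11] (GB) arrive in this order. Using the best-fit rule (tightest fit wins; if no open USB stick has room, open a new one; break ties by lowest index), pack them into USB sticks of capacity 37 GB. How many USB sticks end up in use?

  11 → USB stick 1 (new)  [load 11/37]
  24 → USB stick 1  [load 35/37]
  13 → USB stick 2 (new)  [load 13/37]
  7 → USB stick 2  [load 20/37]
  15 → USB stick 2  [load 35/37]
  36 → USB stick 3 (new)  [load 36/37]
  15 → USB stick 4 (new)  [load 15/37]
  14 → USB stick 4  [load 29/37]
  11 → USB stick 5 (new)  [load 11/37]
  17 → USB stick 5  [load 28/37]
  11 → USB stick 6 (new)  [load 11/37]
6 USB sticks opened.

6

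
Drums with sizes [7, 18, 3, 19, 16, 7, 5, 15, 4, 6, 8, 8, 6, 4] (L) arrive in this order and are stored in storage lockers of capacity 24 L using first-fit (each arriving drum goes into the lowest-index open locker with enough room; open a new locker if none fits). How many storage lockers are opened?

6

  7 → locker 1 (new)  [load 7/24]
  18 → locker 2 (new)  [load 18/24]
  3 → locker 1  [load 10/24]
  19 → locker 3 (new)  [load 19/24]
  16 → locker 4 (new)  [load 16/24]
  7 → locker 1  [load 17/24]
  5 → locker 1  [load 22/24]
  15 → locker 5 (new)  [load 15/24]
  4 → locker 2  [load 22/24]
  6 → locker 4  [load 22/24]
  8 → locker 5  [load 23/24]
  8 → locker 6 (new)  [load 8/24]
  6 → locker 6  [load 14/24]
  4 → locker 3  [load 23/24]
6 storage lockers opened.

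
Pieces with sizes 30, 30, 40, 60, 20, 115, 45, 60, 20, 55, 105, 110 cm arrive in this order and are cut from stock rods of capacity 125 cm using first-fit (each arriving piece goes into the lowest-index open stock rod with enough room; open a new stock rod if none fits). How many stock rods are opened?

  30 → stock rod 1 (new)  [load 30/125]
  30 → stock rod 1  [load 60/125]
  40 → stock rod 1  [load 100/125]
  60 → stock rod 2 (new)  [load 60/125]
  20 → stock rod 1  [load 120/125]
  115 → stock rod 3 (new)  [load 115/125]
  45 → stock rod 2  [load 105/125]
  60 → stock rod 4 (new)  [load 60/125]
  20 → stock rod 2  [load 125/125]
  55 → stock rod 4  [load 115/125]
  105 → stock rod 5 (new)  [load 105/125]
  110 → stock rod 6 (new)  [load 110/125]
6 stock rods opened.

6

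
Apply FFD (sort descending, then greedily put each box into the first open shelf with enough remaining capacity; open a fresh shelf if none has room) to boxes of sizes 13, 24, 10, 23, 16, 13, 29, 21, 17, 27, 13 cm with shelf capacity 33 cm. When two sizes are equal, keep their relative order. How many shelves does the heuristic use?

Sorted descending: 29, 27, 24, 23, 21, 17, 16, 13, 13, 13, 10.
  29 → shelf 1 (new)  [load 29/33]
  27 → shelf 2 (new)  [load 27/33]
  24 → shelf 3 (new)  [load 24/33]
  23 → shelf 4 (new)  [load 23/33]
  21 → shelf 5 (new)  [load 21/33]
  17 → shelf 6 (new)  [load 17/33]
  16 → shelf 6  [load 33/33]
  13 → shelf 7 (new)  [load 13/33]
  13 → shelf 7  [load 26/33]
  13 → shelf 8 (new)  [load 13/33]
  10 → shelf 4  [load 33/33]
8 shelves opened.

8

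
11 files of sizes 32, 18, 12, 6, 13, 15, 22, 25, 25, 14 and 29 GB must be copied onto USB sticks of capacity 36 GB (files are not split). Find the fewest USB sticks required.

7

Total = 32 + 29 + 25 + 25 + 22 + 18 + 15 + 14 + 13 + 12 + 6 = 211 GB.
Lower bound: ⌈211/36⌉ = 6 USB sticks.
A packing using 7 USB sticks:
  USB stick 1: 32 = 32
  USB stick 2: 29 + 6 = 35
  USB stick 3: 25 = 25
  USB stick 4: 25 = 25
  USB stick 5: 22 + 14 = 36
  USB stick 6: 18 + 15 = 33
  USB stick 7: 13 + 12 = 25
No arrangement into 6 USB sticks stays within capacity, so 7 is optimal.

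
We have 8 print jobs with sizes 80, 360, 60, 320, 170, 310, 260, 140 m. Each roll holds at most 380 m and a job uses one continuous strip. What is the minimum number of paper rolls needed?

Total = 360 + 320 + 310 + 260 + 170 + 140 + 80 + 60 = 1700 m.
Lower bound: ⌈1700/380⌉ = 5 paper rolls.
A packing using 5 paper rolls:
  roll 1: 360 = 360
  roll 2: 320 + 60 = 380
  roll 3: 310 = 310
  roll 4: 260 + 80 = 340
  roll 5: 170 + 140 = 310
This matches the lower bound, so 5 is optimal.

5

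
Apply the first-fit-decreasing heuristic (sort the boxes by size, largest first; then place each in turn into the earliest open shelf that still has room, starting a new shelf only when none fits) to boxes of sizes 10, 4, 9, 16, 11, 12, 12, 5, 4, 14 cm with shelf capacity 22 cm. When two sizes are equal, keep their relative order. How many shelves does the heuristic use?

Sorted descending: 16, 14, 12, 12, 11, 10, 9, 5, 4, 4.
  16 → shelf 1 (new)  [load 16/22]
  14 → shelf 2 (new)  [load 14/22]
  12 → shelf 3 (new)  [load 12/22]
  12 → shelf 4 (new)  [load 12/22]
  11 → shelf 5 (new)  [load 11/22]
  10 → shelf 3  [load 22/22]
  9 → shelf 4  [load 21/22]
  5 → shelf 1  [load 21/22]
  4 → shelf 2  [load 18/22]
  4 → shelf 2  [load 22/22]
5 shelves opened.

5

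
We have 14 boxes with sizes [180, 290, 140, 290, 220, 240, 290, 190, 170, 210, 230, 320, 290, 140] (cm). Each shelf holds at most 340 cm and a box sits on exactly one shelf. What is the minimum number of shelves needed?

Total = 320 + 290 + 290 + 290 + 290 + 240 + 230 + 220 + 210 + 190 + 180 + 170 + 140 + 140 = 3200 cm.
Lower bound: ⌈3200/340⌉ = 10 shelves.
Also, 11 boxes each exceed 170 cm, and no two of those can share a shelf, so at least 11 shelves are needed.
A packing using 12 shelves:
  shelf 1: 320 = 320
  shelf 2: 290 = 290
  shelf 3: 290 = 290
  shelf 4: 290 = 290
  shelf 5: 290 = 290
  shelf 6: 240 = 240
  shelf 7: 230 = 230
  shelf 8: 220 = 220
  shelf 9: 210 = 210
  shelf 10: 190 + 140 = 330
  shelf 11: 180 + 140 = 320
  shelf 12: 170 = 170
No arrangement into 11 shelves stays within capacity, so 12 is optimal.

12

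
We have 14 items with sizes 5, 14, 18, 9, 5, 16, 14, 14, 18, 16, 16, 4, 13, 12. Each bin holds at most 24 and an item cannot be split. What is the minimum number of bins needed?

Total = 18 + 18 + 16 + 16 + 16 + 14 + 14 + 14 + 13 + 12 + 9 + 5 + 5 + 4 = 174.
Lower bound: ⌈174/24⌉ = 8 bins.
Also, 9 items each exceed 12, and no two of those can share a bin, so at least 9 bins are needed.
A packing using 10 bins:
  bin 1: 18 + 5 = 23
  bin 2: 18 + 5 = 23
  bin 3: 16 + 4 = 20
  bin 4: 16 = 16
  bin 5: 16 = 16
  bin 6: 14 + 9 = 23
  bin 7: 14 = 14
  bin 8: 14 = 14
  bin 9: 13 = 13
  bin 10: 12 = 12
No arrangement into 9 bins stays within capacity, so 10 is optimal.

10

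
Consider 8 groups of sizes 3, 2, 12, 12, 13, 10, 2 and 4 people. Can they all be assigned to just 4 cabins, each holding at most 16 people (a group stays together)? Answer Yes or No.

A valid assignment using 4 cabins:
  cabin 1: 13 + 3 = 16
  cabin 2: 12 + 4 = 16
  cabin 3: 12 + 2 + 2 = 16
  cabin 4: 10 = 10
Every load is within 16 people, so 4 cabins suffice.

Yes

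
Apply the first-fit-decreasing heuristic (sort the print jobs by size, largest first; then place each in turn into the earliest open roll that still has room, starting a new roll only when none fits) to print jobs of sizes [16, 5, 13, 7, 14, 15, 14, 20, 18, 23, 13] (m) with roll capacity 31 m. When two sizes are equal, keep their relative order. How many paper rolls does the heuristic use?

Sorted descending: 23, 20, 18, 16, 15, 14, 14, 13, 13, 7, 5.
  23 → roll 1 (new)  [load 23/31]
  20 → roll 2 (new)  [load 20/31]
  18 → roll 3 (new)  [load 18/31]
  16 → roll 4 (new)  [load 16/31]
  15 → roll 4  [load 31/31]
  14 → roll 5 (new)  [load 14/31]
  14 → roll 5  [load 28/31]
  13 → roll 3  [load 31/31]
  13 → roll 6 (new)  [load 13/31]
  7 → roll 1  [load 30/31]
  5 → roll 2  [load 25/31]
6 paper rolls opened.

6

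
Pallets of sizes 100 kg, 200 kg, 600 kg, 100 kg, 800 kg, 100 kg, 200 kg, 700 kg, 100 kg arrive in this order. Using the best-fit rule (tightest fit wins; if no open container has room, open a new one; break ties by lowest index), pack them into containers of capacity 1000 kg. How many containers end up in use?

  100 → container 1 (new)  [load 100/1000]
  200 → container 1  [load 300/1000]
  600 → container 1  [load 900/1000]
  100 → container 1  [load 1000/1000]
  800 → container 2 (new)  [load 800/1000]
  100 → container 2  [load 900/1000]
  200 → container 3 (new)  [load 200/1000]
  700 → container 3  [load 900/1000]
  100 → container 2  [load 1000/1000]
3 containers opened.

3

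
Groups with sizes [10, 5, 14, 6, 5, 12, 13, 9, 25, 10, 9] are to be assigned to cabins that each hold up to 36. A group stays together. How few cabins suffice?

Total = 25 + 14 + 13 + 12 + 10 + 10 + 9 + 9 + 6 + 5 + 5 = 118.
Lower bound: ⌈118/36⌉ = 4 cabins.
A packing using 4 cabins:
  cabin 1: 25 + 10 = 35
  cabin 2: 14 + 13 + 9 = 36
  cabin 3: 12 + 10 + 9 + 5 = 36
  cabin 4: 6 + 5 = 11
This matches the lower bound, so 4 is optimal.

4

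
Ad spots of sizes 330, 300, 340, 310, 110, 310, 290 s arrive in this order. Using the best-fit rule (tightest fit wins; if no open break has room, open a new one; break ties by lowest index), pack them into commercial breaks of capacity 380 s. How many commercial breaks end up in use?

  330 → break 1 (new)  [load 330/380]
  300 → break 2 (new)  [load 300/380]
  340 → break 3 (new)  [load 340/380]
  310 → break 4 (new)  [load 310/380]
  110 → break 5 (new)  [load 110/380]
  310 → break 6 (new)  [load 310/380]
  290 → break 7 (new)  [load 290/380]
7 commercial breaks opened.

7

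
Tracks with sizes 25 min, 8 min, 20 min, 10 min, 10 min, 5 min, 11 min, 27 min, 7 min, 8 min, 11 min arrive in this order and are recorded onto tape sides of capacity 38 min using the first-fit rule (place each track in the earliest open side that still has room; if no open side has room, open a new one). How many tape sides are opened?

  25 → side 1 (new)  [load 25/38]
  8 → side 1  [load 33/38]
  20 → side 2 (new)  [load 20/38]
  10 → side 2  [load 30/38]
  10 → side 3 (new)  [load 10/38]
  5 → side 1  [load 38/38]
  11 → side 3  [load 21/38]
  27 → side 4 (new)  [load 27/38]
  7 → side 2  [load 37/38]
  8 → side 3  [load 29/38]
  11 → side 4  [load 38/38]
4 tape sides opened.

4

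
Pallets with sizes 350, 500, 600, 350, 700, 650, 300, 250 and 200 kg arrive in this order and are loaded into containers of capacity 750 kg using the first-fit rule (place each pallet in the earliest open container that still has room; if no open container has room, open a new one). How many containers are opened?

6

  350 → container 1 (new)  [load 350/750]
  500 → container 2 (new)  [load 500/750]
  600 → container 3 (new)  [load 600/750]
  350 → container 1  [load 700/750]
  700 → container 4 (new)  [load 700/750]
  650 → container 5 (new)  [load 650/750]
  300 → container 6 (new)  [load 300/750]
  250 → container 2  [load 750/750]
  200 → container 6  [load 500/750]
6 containers opened.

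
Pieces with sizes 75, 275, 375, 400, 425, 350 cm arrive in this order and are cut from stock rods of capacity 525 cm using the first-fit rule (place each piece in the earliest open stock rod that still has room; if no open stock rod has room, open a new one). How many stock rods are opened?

5

  75 → stock rod 1 (new)  [load 75/525]
  275 → stock rod 1  [load 350/525]
  375 → stock rod 2 (new)  [load 375/525]
  400 → stock rod 3 (new)  [load 400/525]
  425 → stock rod 4 (new)  [load 425/525]
  350 → stock rod 5 (new)  [load 350/525]
5 stock rods opened.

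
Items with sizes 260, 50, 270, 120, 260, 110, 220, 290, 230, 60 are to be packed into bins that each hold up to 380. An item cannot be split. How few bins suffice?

Total = 290 + 270 + 260 + 260 + 230 + 220 + 120 + 110 + 60 + 50 = 1870.
Lower bound: ⌈1870/380⌉ = 5 bins.
Also, 6 items each exceed 190, and no two of those can share a bin, so at least 6 bins are needed.
A packing using 6 bins:
  bin 1: 290 + 60 = 350
  bin 2: 270 + 110 = 380
  bin 3: 260 + 120 = 380
  bin 4: 260 + 50 = 310
  bin 5: 230 = 230
  bin 6: 220 = 220
This matches the lower bound, so 6 is optimal.

6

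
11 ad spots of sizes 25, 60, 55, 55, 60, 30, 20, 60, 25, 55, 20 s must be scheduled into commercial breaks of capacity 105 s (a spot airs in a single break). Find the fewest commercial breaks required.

Total = 60 + 60 + 60 + 55 + 55 + 55 + 30 + 25 + 25 + 20 + 20 = 465 s.
Lower bound: ⌈465/105⌉ = 5 commercial breaks.
Also, 6 ad spots each exceed 105/2 s, and no two of those can share a break, so at least 6 commercial breaks are needed.
A packing using 6 commercial breaks:
  break 1: 60 + 30 = 90
  break 2: 60 + 25 + 20 = 105
  break 3: 60 + 25 + 20 = 105
  break 4: 55 = 55
  break 5: 55 = 55
  break 6: 55 = 55
This matches the lower bound, so 6 is optimal.

6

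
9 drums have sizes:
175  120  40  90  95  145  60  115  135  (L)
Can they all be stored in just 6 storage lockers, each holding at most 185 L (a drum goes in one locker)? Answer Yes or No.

A valid assignment using 6 storage lockers:
  locker 1: 175 = 175
  locker 2: 145 + 40 = 185
  locker 3: 135 = 135
  locker 4: 120 + 60 = 180
  locker 5: 115 = 115
  locker 6: 95 + 90 = 185
Every load is within 185 L, so 6 storage lockers suffice.

Yes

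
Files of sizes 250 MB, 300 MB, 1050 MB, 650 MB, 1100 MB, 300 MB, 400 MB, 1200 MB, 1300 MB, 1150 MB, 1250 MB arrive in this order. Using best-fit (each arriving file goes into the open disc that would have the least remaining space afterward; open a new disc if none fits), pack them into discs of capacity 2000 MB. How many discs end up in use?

  250 → disc 1 (new)  [load 250/2000]
  300 → disc 1  [load 550/2000]
  1050 → disc 1  [load 1600/2000]
  650 → disc 2 (new)  [load 650/2000]
  1100 → disc 2  [load 1750/2000]
  300 → disc 1  [load 1900/2000]
  400 → disc 3 (new)  [load 400/2000]
  1200 → disc 3  [load 1600/2000]
  1300 → disc 4 (new)  [load 1300/2000]
  1150 → disc 5 (new)  [load 1150/2000]
  1250 → disc 6 (new)  [load 1250/2000]
6 discs opened.

6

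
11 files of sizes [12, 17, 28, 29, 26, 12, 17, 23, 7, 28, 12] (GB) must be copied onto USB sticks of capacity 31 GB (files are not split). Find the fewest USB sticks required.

8

Total = 29 + 28 + 28 + 26 + 23 + 17 + 17 + 12 + 12 + 12 + 7 = 211 GB.
Lower bound: ⌈211/31⌉ = 7 USB sticks.
A packing using 8 USB sticks:
  USB stick 1: 29 = 29
  USB stick 2: 28 = 28
  USB stick 3: 28 = 28
  USB stick 4: 26 = 26
  USB stick 5: 23 + 7 = 30
  USB stick 6: 17 + 12 = 29
  USB stick 7: 17 + 12 = 29
  USB stick 8: 12 = 12
No arrangement into 7 USB sticks stays within capacity, so 8 is optimal.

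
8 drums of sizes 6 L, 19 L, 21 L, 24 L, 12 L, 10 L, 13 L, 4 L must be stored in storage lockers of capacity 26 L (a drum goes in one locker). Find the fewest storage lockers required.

Total = 24 + 21 + 19 + 13 + 12 + 10 + 6 + 4 = 109 L.
Lower bound: ⌈109/26⌉ = 5 storage lockers.
A packing using 5 storage lockers:
  locker 1: 24 = 24
  locker 2: 21 + 4 = 25
  locker 3: 19 + 6 = 25
  locker 4: 13 + 12 = 25
  locker 5: 10 = 10
This matches the lower bound, so 5 is optimal.

5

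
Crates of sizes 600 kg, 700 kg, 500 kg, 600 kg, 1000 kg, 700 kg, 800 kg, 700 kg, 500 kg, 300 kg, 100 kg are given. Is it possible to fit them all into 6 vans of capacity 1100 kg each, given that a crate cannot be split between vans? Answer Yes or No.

Total = 6500 kg; ⌈6500/1100⌉ = 6.
7 crates each exceed half the capacity and cannot share a van, forcing at least 7 vans.
At least 7 vans are required, but only 6 are allowed.

No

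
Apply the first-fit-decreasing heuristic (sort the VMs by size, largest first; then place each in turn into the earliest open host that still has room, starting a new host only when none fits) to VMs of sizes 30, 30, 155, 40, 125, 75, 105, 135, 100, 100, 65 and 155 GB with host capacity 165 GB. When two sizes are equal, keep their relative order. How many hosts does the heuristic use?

8

Sorted descending: 155, 155, 135, 125, 105, 100, 100, 75, 65, 40, 30, 30.
  155 → host 1 (new)  [load 155/165]
  155 → host 2 (new)  [load 155/165]
  135 → host 3 (new)  [load 135/165]
  125 → host 4 (new)  [load 125/165]
  105 → host 5 (new)  [load 105/165]
  100 → host 6 (new)  [load 100/165]
  100 → host 7 (new)  [load 100/165]
  75 → host 8 (new)  [load 75/165]
  65 → host 6  [load 165/165]
  40 → host 4  [load 165/165]
  30 → host 3  [load 165/165]
  30 → host 5  [load 135/165]
8 hosts opened.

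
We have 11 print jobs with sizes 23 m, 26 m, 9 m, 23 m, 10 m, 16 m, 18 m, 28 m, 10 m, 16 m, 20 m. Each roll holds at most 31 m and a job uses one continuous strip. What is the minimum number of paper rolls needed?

Total = 28 + 26 + 23 + 23 + 20 + 18 + 16 + 16 + 10 + 10 + 9 = 199 m.
Lower bound: ⌈199/31⌉ = 7 paper rolls.
Also, 8 print jobs each exceed 31/2 m, and no two of those can share a roll, so at least 8 paper rolls are needed.
A packing using 8 paper rolls:
  roll 1: 28 = 28
  roll 2: 26 = 26
  roll 3: 23 = 23
  roll 4: 23 = 23
  roll 5: 20 + 10 = 30
  roll 6: 18 + 10 = 28
  roll 7: 16 + 9 = 25
  roll 8: 16 = 16
This matches the lower bound, so 8 is optimal.

8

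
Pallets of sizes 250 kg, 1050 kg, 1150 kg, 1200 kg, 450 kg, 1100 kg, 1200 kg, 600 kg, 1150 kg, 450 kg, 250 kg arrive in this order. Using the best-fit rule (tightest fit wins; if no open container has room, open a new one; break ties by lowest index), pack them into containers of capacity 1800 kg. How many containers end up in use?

6

  250 → container 1 (new)  [load 250/1800]
  1050 → container 1  [load 1300/1800]
  1150 → container 2 (new)  [load 1150/1800]
  1200 → container 3 (new)  [load 1200/1800]
  450 → container 1  [load 1750/1800]
  1100 → container 4 (new)  [load 1100/1800]
  1200 → container 5 (new)  [load 1200/1800]
  600 → container 3  [load 1800/1800]
  1150 → container 6 (new)  [load 1150/1800]
  450 → container 5  [load 1650/1800]
  250 → container 2  [load 1400/1800]
6 containers opened.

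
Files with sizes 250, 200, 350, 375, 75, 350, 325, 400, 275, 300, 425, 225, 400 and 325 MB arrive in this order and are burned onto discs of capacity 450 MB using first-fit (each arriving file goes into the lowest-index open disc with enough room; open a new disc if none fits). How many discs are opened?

12

  250 → disc 1 (new)  [load 250/450]
  200 → disc 1  [load 450/450]
  350 → disc 2 (new)  [load 350/450]
  375 → disc 3 (new)  [load 375/450]
  75 → disc 2  [load 425/450]
  350 → disc 4 (new)  [load 350/450]
  325 → disc 5 (new)  [load 325/450]
  400 → disc 6 (new)  [load 400/450]
  275 → disc 7 (new)  [load 275/450]
  300 → disc 8 (new)  [load 300/450]
  425 → disc 9 (new)  [load 425/450]
  225 → disc 10 (new)  [load 225/450]
  400 → disc 11 (new)  [load 400/450]
  325 → disc 12 (new)  [load 325/450]
12 discs opened.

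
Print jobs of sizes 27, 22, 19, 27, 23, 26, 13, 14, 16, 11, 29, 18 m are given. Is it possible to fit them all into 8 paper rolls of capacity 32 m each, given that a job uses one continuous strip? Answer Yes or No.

Total = 245 m; ⌈245/32⌉ = 8.
The bound of 8 does not rule out 8, but exhaustive search shows no assignment into 8 paper rolls of capacity 32 m exists — the minimum is 9.

No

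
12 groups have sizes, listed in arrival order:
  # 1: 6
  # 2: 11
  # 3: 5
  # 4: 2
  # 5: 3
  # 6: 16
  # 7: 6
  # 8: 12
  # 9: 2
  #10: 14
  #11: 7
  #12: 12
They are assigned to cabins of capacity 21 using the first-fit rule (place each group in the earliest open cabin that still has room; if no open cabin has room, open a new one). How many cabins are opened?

6

  6 → cabin 1 (new)  [load 6/21]
  11 → cabin 1  [load 17/21]
  5 → cabin 2 (new)  [load 5/21]
  2 → cabin 1  [load 19/21]
  3 → cabin 2  [load 8/21]
  16 → cabin 3 (new)  [load 16/21]
  6 → cabin 2  [load 14/21]
  12 → cabin 4 (new)  [load 12/21]
  2 → cabin 1  [load 21/21]
  14 → cabin 5 (new)  [load 14/21]
  7 → cabin 2  [load 21/21]
  12 → cabin 6 (new)  [load 12/21]
6 cabins opened.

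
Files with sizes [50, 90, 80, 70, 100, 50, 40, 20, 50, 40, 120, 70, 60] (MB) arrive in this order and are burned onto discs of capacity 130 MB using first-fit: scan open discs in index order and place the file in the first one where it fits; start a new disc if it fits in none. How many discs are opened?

  50 → disc 1 (new)  [load 50/130]
  90 → disc 2 (new)  [load 90/130]
  80 → disc 1  [load 130/130]
  70 → disc 3 (new)  [load 70/130]
  100 → disc 4 (new)  [load 100/130]
  50 → disc 3  [load 120/130]
  40 → disc 2  [load 130/130]
  20 → disc 4  [load 120/130]
  50 → disc 5 (new)  [load 50/130]
  40 → disc 5  [load 90/130]
  120 → disc 6 (new)  [load 120/130]
  70 → disc 7 (new)  [load 70/130]
  60 → disc 7  [load 130/130]
7 discs opened.

7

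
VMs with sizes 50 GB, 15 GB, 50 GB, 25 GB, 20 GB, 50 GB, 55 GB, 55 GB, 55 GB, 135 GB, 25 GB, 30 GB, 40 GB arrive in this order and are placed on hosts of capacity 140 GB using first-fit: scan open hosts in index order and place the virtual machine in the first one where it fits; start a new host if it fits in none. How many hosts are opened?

  50 → host 1 (new)  [load 50/140]
  15 → host 1  [load 65/140]
  50 → host 1  [load 115/140]
  25 → host 1  [load 140/140]
  20 → host 2 (new)  [load 20/140]
  50 → host 2  [load 70/140]
  55 → host 2  [load 125/140]
  55 → host 3 (new)  [load 55/140]
  55 → host 3  [load 110/140]
  135 → host 4 (new)  [load 135/140]
  25 → host 3  [load 135/140]
  30 → host 5 (new)  [load 30/140]
  40 → host 5  [load 70/140]
5 hosts opened.

5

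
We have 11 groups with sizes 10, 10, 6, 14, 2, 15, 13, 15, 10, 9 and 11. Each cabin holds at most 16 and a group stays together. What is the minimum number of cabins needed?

Total = 15 + 15 + 14 + 13 + 11 + 10 + 10 + 10 + 9 + 6 + 2 = 115.
Lower bound: ⌈115/16⌉ = 8 cabins.
Also, 9 groups each exceed 8, and no two of those can share a cabin, so at least 9 cabins are needed.
A packing using 9 cabins:
  cabin 1: 15 = 15
  cabin 2: 15 = 15
  cabin 3: 14 + 2 = 16
  cabin 4: 13 = 13
  cabin 5: 11 = 11
  cabin 6: 10 + 6 = 16
  cabin 7: 10 = 10
  cabin 8: 10 = 10
  cabin 9: 9 = 9
This matches the lower bound, so 9 is optimal.

9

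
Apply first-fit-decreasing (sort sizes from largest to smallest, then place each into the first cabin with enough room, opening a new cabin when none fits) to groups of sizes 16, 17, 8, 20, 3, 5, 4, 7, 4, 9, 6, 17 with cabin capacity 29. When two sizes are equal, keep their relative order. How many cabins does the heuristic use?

4

Sorted descending: 20, 17, 17, 16, 9, 8, 7, 6, 5, 4, 4, 3.
  20 → cabin 1 (new)  [load 20/29]
  17 → cabin 2 (new)  [load 17/29]
  17 → cabin 3 (new)  [load 17/29]
  16 → cabin 4 (new)  [load 16/29]
  9 → cabin 1  [load 29/29]
  8 → cabin 2  [load 25/29]
  7 → cabin 3  [load 24/29]
  6 → cabin 4  [load 22/29]
  5 → cabin 3  [load 29/29]
  4 → cabin 2  [load 29/29]
  4 → cabin 4  [load 26/29]
  3 → cabin 4  [load 29/29]
4 cabins opened.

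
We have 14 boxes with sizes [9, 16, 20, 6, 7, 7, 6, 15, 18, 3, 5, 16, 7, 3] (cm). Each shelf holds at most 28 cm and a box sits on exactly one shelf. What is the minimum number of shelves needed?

Total = 20 + 18 + 16 + 16 + 15 + 9 + 7 + 7 + 7 + 6 + 6 + 5 + 3 + 3 = 138 cm.
Lower bound: ⌈138/28⌉ = 5 shelves.
A packing using 5 shelves:
  shelf 1: 20 + 7 = 27
  shelf 2: 18 + 9 = 27
  shelf 3: 16 + 7 + 5 = 28
  shelf 4: 16 + 6 + 6 = 28
  shelf 5: 15 + 7 + 3 + 3 = 28
This matches the lower bound, so 5 is optimal.

5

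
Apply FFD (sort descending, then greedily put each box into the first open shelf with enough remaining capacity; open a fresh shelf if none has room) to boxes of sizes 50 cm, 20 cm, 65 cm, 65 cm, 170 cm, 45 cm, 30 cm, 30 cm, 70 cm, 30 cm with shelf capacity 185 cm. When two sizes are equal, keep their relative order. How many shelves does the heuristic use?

Sorted descending: 170, 70, 65, 65, 50, 45, 30, 30, 30, 20.
  170 → shelf 1 (new)  [load 170/185]
  70 → shelf 2 (new)  [load 70/185]
  65 → shelf 2  [load 135/185]
  65 → shelf 3 (new)  [load 65/185]
  50 → shelf 2  [load 185/185]
  45 → shelf 3  [load 110/185]
  30 → shelf 3  [load 140/185]
  30 → shelf 3  [load 170/185]
  30 → shelf 4 (new)  [load 30/185]
  20 → shelf 4  [load 50/185]
4 shelves opened.

4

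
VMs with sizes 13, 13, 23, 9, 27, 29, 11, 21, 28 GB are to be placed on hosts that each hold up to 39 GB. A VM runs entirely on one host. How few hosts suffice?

Total = 29 + 28 + 27 + 23 + 21 + 13 + 13 + 11 + 9 = 174 GB.
Lower bound: ⌈174/39⌉ = 5 hosts.
A packing using 5 hosts:
  host 1: 29 + 9 = 38
  host 2: 28 + 11 = 39
  host 3: 27 = 27
  host 4: 23 + 13 = 36
  host 5: 21 + 13 = 34
This matches the lower bound, so 5 is optimal.

5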